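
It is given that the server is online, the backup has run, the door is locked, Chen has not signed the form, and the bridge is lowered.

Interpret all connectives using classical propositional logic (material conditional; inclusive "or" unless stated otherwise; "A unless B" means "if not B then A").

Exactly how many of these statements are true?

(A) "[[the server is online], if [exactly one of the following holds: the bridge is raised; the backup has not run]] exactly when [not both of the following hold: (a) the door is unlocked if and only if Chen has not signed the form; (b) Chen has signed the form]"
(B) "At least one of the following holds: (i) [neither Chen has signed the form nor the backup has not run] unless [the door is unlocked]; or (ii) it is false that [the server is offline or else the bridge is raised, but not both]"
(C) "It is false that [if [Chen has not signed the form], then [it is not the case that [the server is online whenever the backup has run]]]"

Let W = "the bridge is raised" (F), S = "the backup has run" (T), K = "the server is online" (T), P = "the door is locked" (T), H = "Chen has signed the form" (F).

(A): Parsed as ((W xor ~S) -> K) <-> ((~P <-> ~H) nand H)

~S = ~T = F
W xor ~S = F xor F = F
(W xor ~S) -> K = F -> T = T
~P = ~T = F
~H = ~F = T
~P <-> ~H = F <-> T = F
(~P <-> ~H) nand H = F nand F = T
((W xor ~S) -> K) <-> ((~P <-> ~H) nand H) = T <-> T = T
Thus (A) is true.

(B): Formalization: ((H nor ~S) | ~P) | ~(~K xor W)

~S = ~T = F
H nor ~S = F nor F = T
~P = ~T = F
(H nor ~S) | ~P = T | F = T
~K = ~T = F
~K xor W = F xor F = F
~(~K xor W) = ~F = T
((H nor ~S) | ~P) | ~(~K xor W) = T | T = T
Hence (B) is true.

(C): This is ~(~H -> ~(S -> K)).

~H = ~F = T
S -> K = T -> T = T
~(S -> K) = ~T = F
~H -> ~(S -> K) = T -> F = F
~(~H -> ~(S -> K)) = ~F = T
Hence (C) is true.

3 of the 3 statements are true ((A), (B), (C)).

3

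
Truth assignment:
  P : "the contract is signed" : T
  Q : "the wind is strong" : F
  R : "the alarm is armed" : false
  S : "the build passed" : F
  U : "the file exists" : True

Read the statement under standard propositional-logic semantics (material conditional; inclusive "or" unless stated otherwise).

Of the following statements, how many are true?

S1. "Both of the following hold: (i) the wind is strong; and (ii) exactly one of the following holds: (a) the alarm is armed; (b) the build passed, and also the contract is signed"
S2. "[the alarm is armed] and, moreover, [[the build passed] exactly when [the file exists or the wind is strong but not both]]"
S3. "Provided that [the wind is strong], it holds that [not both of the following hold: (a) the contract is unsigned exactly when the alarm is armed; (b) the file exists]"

1

S1: This is Q & (R xor (S & P)).

S & P = F & T = F
R xor (S & P) = F xor F = F
Q & (R xor (S & P)) = F & F = F
So S1 is false.

S2: Parsed as R & (S <-> (U xor Q))

U xor Q = T xor F = T
S <-> (U xor Q) = F <-> T = F
R & (S <-> (U xor Q)) = F & F = F
Thus S2 is false.

S3: In symbols: Q -> ((~P <-> R) nand U)

~P = ~T = F
~P <-> R = F <-> F = T
(~P <-> R) nand U = T nand T = F
Q -> ((~P <-> R) nand U) = F -> F = T
So S3 is true.

True statements: 1 (S3).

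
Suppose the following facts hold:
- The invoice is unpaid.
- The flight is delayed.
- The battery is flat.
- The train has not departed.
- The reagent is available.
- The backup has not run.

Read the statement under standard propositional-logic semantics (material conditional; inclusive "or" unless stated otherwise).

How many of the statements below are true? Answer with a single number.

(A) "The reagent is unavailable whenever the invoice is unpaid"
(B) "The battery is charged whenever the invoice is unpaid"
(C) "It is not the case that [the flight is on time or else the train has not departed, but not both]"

Let Q = "the invoice is paid" (False), S = "the reagent is available" (True), P = "the battery is charged" (False), M = "the flight is delayed" (True), H = "the train has departed" (False).

(A): Parsed as not Q -> not S

not Q = not False = True
not S = not True = False
not Q -> not S = True -> False = False
Thus (A) is false.

(B): Formalization: not Q -> P

not Q = not False = True
not Q -> P = True -> False = False
Thus (B) is false.

(C): In symbols: not (not M xor not H)

not M = not True = False
not H = not False = True
not M xor not H = False xor True = True
not (not M xor not H) = not True = False
Hence (C) is false.

Count: 0.

0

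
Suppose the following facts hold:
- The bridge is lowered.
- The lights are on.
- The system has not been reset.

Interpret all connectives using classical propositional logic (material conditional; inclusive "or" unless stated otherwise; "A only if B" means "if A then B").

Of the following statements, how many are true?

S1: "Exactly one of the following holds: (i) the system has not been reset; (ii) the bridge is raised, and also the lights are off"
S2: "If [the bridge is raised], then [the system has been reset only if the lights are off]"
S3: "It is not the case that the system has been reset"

3

Let V = "the system has been reset" (False), P = "the bridge is raised" (False), G = "the lights are on" (True).

S1: Parsed as not V xor (P and not G)

not V = not False = True
not G = not True = False
P and not G = False and False = False
not V xor (P and not G) = True xor False = True
So S1 is true.

S2: Formalization: P -> (V -> not G)

not G = not True = False
V -> not G = False -> False = True
P -> (V -> not G) = False -> True = True
Thus S2 is true.

S3: This is not V.

not V = not False = True
Hence S3 is true.

Count: 3.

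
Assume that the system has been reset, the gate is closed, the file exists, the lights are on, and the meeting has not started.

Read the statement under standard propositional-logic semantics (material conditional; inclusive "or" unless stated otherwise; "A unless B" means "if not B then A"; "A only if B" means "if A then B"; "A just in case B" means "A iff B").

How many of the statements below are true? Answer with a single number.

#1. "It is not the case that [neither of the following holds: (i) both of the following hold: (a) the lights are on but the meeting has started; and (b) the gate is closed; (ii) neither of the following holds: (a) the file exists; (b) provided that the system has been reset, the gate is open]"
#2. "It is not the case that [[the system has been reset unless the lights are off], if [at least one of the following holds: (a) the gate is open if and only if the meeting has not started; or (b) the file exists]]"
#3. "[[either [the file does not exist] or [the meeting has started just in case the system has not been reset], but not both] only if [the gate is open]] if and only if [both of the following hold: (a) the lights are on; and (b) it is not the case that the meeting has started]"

0

Let W = "the lights are on" (T), Q = "the meeting has started" (F), U = "the gate is open" (F), P = "the file exists" (T), N = "the system has been reset" (T).

#1: In symbols: ¬(((W ∧ Q) ∧ ¬U) ↓ (P ↓ (N → U)))

W ∧ Q = T ∧ F = F
¬U = ¬F = T
(W ∧ Q) ∧ ¬U = F ∧ T = F
N → U = T → F = F
P ↓ (N → U) = T ↓ F = F
((W ∧ Q) ∧ ¬U) ↓ (P ↓ (N → U)) = F ↓ F = T
¬(((W ∧ Q) ∧ ¬U) ↓ (P ↓ (N → U))) = ¬T = F
Hence #1 is false.

#2: Formalization: ¬(((U ↔ ¬Q) ∨ P) → (N ∨ ¬W))

¬Q = ¬F = T
U ↔ ¬Q = F ↔ T = F
(U ↔ ¬Q) ∨ P = F ∨ T = T
¬W = ¬T = F
N ∨ ¬W = T ∨ F = T
((U ↔ ¬Q) ∨ P) → (N ∨ ¬W) = T → T = T
¬(((U ↔ ¬Q) ∨ P) → (N ∨ ¬W)) = ¬T = F
Thus #2 is false.

#3: This is ((¬P ⊕ (Q ↔ ¬N)) → U) ↔ (W ∧ ¬Q).

¬P = ¬T = F
¬N = ¬T = F
Q ↔ ¬N = F ↔ F = T
¬P ⊕ (Q ↔ ¬N) = F ⊕ T = T
(¬P ⊕ (Q ↔ ¬N)) → U = T → F = F
¬Q = ¬F = T
W ∧ ¬Q = T ∧ T = T
((¬P ⊕ (Q ↔ ¬N)) → U) ↔ (W ∧ ¬Q) = F ↔ T = F
Hence #3 is false.

True statements: 0 (none).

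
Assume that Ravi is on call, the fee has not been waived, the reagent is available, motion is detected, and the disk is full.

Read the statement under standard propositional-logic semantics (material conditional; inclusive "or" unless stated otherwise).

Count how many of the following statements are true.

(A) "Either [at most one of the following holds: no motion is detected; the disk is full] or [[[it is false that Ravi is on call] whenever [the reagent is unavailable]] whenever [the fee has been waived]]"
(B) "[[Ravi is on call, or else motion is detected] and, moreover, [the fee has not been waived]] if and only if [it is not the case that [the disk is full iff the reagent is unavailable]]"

Let D = "motion is detected" (T), H = "the disk is full" (T), M = "the fee has been waived" (F), L = "the reagent is available" (T), R = "Ravi is on call" (T).

(A): In symbols: (¬D ↑ H) ∨ (M → (¬L → ¬R))

¬D = ¬T = F
¬D ↑ H = F ↑ T = T
¬L = ¬T = F
¬R = ¬T = F
¬L → ¬R = F → F = T
M → (¬L → ¬R) = F → T = T
(¬D ↑ H) ∨ (M → (¬L → ¬R)) = T ∨ T = T
Hence (A) is true.

(B): Formalization: ((R ∨ D) ∧ ¬M) ↔ ¬(H ↔ ¬L)

R ∨ D = T ∨ T = T
¬M = ¬F = T
(R ∨ D) ∧ ¬M = T ∧ T = T
¬L = ¬T = F
H ↔ ¬L = T ↔ F = F
¬(H ↔ ¬L) = ¬F = T
((R ∨ D) ∧ ¬M) ↔ ¬(H ↔ ¬L) = T ↔ T = T
So (B) is true.

Count: 2.

2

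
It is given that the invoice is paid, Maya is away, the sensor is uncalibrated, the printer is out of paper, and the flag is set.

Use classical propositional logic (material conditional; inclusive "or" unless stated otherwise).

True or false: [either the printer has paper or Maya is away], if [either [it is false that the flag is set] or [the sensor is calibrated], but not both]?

True.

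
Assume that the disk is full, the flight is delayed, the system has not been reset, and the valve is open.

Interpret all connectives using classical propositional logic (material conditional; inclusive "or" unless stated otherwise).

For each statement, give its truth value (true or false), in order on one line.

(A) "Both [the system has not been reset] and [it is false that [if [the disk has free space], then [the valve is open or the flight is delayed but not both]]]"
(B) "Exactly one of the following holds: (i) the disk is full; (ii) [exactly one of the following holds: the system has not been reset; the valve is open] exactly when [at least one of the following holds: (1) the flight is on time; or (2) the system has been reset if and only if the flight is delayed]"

(A) false, (B) false

Let R = "the system has been reset" (F), P = "the disk is full" (T), S = "the valve is open" (T), Q = "the flight is delayed" (T).

(A): In symbols: ~R & ~(~P -> (S xor Q))

~R = ~F = T
~P = ~T = F
S xor Q = T xor T = F
~P -> (S xor Q) = F -> F = T
~(~P -> (S xor Q)) = ~T = F
~R & ~(~P -> (S xor Q)) = T & F = F
Hence (A) is false.

(B): In symbols: P xor ((~R xor S) <-> (~Q | (R <-> Q)))

~R = ~F = T
~R xor S = T xor T = F
~Q = ~T = F
R <-> Q = F <-> T = F
~Q | (R <-> Q) = F | F = F
(~R xor S) <-> (~Q | (R <-> Q)) = F <-> F = T
P xor ((~R xor S) <-> (~Q | (R <-> Q))) = T xor T = F
So (B) is false.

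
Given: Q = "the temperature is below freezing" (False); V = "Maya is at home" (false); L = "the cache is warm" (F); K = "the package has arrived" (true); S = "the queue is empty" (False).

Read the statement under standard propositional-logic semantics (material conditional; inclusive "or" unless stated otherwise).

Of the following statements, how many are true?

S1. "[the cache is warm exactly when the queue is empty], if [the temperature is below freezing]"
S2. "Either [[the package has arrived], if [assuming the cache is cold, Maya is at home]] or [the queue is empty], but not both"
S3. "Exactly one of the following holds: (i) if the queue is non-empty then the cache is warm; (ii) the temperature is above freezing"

S1: This is Q -> (L iff S).

L iff S = False iff False = True
Q -> (L iff S) = False -> True = True
Hence S1 is true.

S2: Parsed as ((not L -> V) -> K) xor S

not L = not False = True
not L -> V = True -> False = False
(not L -> V) -> K = False -> True = True
((not L -> V) -> K) xor S = True xor False = True
Hence S2 is true.

S3: This is (not S -> L) xor not Q.

not S = not False = True
not S -> L = True -> False = False
not Q = not False = True
(not S -> L) xor not Q = False xor True = True
So S3 is true.

True statements: 3 (S1, S2, S3).

3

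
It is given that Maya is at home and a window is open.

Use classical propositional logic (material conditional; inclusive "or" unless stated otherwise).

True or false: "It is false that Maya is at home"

The statement is false.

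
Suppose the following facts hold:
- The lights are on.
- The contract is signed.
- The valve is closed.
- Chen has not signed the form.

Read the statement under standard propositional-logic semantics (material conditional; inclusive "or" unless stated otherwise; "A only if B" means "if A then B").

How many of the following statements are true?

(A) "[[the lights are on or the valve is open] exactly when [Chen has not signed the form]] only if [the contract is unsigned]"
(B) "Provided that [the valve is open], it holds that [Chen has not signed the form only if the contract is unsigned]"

1

Let P = "the lights are on" (T), R = "the valve is open" (F), S = "Chen has signed the form" (F), Q = "the contract is signed" (T).

(A): This is ((P ∨ R) ↔ ¬S) → ¬Q.

P ∨ R = T ∨ F = T
¬S = ¬F = T
(P ∨ R) ↔ ¬S = T ↔ T = T
¬Q = ¬T = F
((P ∨ R) ↔ ¬S) → ¬Q = T → F = F
Hence (A) is false.

(B): Parsed as R → (¬S → ¬Q)

¬S = ¬F = T
¬Q = ¬T = F
¬S → ¬Q = T → F = F
R → (¬S → ¬Q) = F → F = T
Hence (B) is true.

Count: 1.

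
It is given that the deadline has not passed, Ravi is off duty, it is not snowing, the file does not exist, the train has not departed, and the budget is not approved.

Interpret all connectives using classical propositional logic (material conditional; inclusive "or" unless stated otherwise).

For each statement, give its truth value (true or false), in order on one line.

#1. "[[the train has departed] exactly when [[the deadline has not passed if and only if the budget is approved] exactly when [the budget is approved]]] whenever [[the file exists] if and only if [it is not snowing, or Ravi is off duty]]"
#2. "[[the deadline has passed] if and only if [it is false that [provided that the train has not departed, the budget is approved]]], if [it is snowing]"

Let S = "the file exists" (False), R = "it is snowing" (False), Q = "Ravi is on call" (False), U = "the train has departed" (False), P = "the deadline has passed" (False), V = "the budget is approved" (False).

#1: Parsed as (S iff (not R or not Q)) -> (U iff ((not P iff V) iff V))

not R = not False = True
not Q = not False = True
not R or not Q = True or True = True
S iff (not R or not Q) = False iff True = False
not P = not False = True
not P iff V = True iff False = False
(not P iff V) iff V = False iff False = True
U iff ((not P iff V) iff V) = False iff True = False
(S iff (not R or not Q)) -> (U iff ((not P iff V) iff V)) = False -> False = True
Hence #1 is true.

#2: This is R -> (P iff not (not U -> V)).

not U = not False = True
not U -> V = True -> False = False
not (not U -> V) = not False = True
P iff not (not U -> V) = False iff True = False
R -> (P iff not (not U -> V)) = False -> False = True
So #2 is true.

#1 true; #2 true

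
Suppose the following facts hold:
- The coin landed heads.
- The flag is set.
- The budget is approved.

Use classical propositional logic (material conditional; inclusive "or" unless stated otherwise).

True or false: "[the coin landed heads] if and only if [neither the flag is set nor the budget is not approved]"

false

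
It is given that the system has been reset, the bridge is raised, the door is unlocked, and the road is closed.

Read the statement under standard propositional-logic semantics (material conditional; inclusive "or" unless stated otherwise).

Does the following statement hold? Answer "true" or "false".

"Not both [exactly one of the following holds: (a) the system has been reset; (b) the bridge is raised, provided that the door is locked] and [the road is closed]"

Let P = "the system has been reset" (T), V = "the door is locked" (F), K = "the bridge is raised" (T), G = "the road is closed" (T).
In symbols: (P xor (V -> K)) nand G

V -> K = F -> T = T
P xor (V -> K) = T xor T = F
(P xor (V -> K)) nand G = F nand T = T

True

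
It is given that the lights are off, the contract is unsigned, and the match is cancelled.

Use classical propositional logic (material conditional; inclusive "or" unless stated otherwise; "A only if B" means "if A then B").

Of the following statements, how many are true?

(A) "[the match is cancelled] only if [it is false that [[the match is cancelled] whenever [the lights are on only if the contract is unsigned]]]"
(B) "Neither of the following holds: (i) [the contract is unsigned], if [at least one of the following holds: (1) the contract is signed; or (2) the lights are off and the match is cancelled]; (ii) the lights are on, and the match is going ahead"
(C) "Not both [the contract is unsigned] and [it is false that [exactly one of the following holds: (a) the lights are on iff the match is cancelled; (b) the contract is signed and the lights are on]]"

Let K = "the match is cancelled" (T), V = "the lights are on" (F), D = "the contract is signed" (F).

(A): In symbols: K → ¬((V → ¬D) → K)

¬D = ¬F = T
V → ¬D = F → T = T
(V → ¬D) → K = T → T = T
¬((V → ¬D) → K) = ¬T = F
K → ¬((V → ¬D) → K) = T → F = F
Hence (A) is false.

(B): This is ((D ∨ (¬V ∧ K)) → ¬D) ↓ (V ∧ ¬K).

¬V = ¬F = T
¬V ∧ K = T ∧ T = T
D ∨ (¬V ∧ K) = F ∨ T = T
¬D = ¬F = T
(D ∨ (¬V ∧ K)) → ¬D = T → T = T
¬K = ¬T = F
V ∧ ¬K = F ∧ F = F
((D ∨ (¬V ∧ K)) → ¬D) ↓ (V ∧ ¬K) = T ↓ F = F
Hence (B) is false.

(C): Parsed as ¬D ↑ ¬((V ↔ K) ⊕ (D ∧ V))

¬D = ¬F = T
V ↔ K = F ↔ T = F
D ∧ V = F ∧ F = F
(V ↔ K) ⊕ (D ∧ V) = F ⊕ F = F
¬((V ↔ K) ⊕ (D ∧ V)) = ¬F = T
¬D ↑ ¬((V ↔ K) ⊕ (D ∧ V)) = T ↑ T = F
So (C) is false.

Count: 0.

0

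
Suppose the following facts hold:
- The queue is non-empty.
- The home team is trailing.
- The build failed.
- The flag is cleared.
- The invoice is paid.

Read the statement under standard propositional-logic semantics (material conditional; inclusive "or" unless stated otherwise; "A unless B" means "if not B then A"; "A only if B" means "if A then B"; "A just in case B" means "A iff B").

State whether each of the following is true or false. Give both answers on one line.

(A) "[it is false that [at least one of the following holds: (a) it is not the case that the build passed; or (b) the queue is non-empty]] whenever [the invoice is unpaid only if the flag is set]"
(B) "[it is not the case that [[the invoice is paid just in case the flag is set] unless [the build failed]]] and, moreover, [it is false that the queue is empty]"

Let U = "the invoice is paid" (True), D = "the flag is set" (False), N = "the build passed" (False), R = "the queue is empty" (False).

(A): Parsed as (not U -> D) -> not (not N or not R)

not U = not True = False
not U -> D = False -> False = True
not N = not False = True
not R = not False = True
not N or not R = True or True = True
not (not N or not R) = not True = False
(not U -> D) -> not (not N or not R) = True -> False = False
So (A) is false.

(B): Formalization: not ((U iff D) or not N) and not R

U iff D = True iff False = False
not N = not False = True
(U iff D) or not N = False or True = True
not ((U iff D) or not N) = not True = False
not R = not False = True
not ((U iff D) or not N) and not R = False and True = False
So (B) is false.

(A) false / (B) false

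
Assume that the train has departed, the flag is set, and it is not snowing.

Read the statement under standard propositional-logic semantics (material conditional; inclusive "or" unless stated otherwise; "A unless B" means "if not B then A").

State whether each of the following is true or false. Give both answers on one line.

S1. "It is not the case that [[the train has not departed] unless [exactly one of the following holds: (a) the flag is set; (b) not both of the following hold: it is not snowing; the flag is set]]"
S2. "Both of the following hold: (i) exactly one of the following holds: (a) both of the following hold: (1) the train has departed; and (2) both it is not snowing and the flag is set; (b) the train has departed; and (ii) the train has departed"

Let U = "the train has departed" (True), L = "the flag is set" (True), R = "it is snowing" (False).

S1: In symbols: not (not U or (L xor (not R nand L)))

not U = not True = False
not R = not False = True
not R nand L = True nand True = False
L xor (not R nand L) = True xor False = True
not U or (L xor (not R nand L)) = False or True = True
not (not U or (L xor (not R nand L))) = not True = False
Hence S1 is false.

S2: In symbols: ((U and (not R and L)) xor U) and U

not R = not False = True
not R and L = True and True = True
U and (not R and L) = True and True = True
(U and (not R and L)) xor U = True xor True = False
((U and (not R and L)) xor U) and U = False and True = False
Hence S2 is false.

S1 False, S2 False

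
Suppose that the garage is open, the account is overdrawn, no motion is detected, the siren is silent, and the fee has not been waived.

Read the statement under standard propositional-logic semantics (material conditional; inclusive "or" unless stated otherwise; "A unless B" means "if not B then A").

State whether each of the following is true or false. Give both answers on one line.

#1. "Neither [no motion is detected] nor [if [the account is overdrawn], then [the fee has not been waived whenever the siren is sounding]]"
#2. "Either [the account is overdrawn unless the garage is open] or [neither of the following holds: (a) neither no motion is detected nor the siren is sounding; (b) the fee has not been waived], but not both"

Let K = "motion is detected" (F), M = "the account is overdrawn" (T), V = "the siren is sounding" (F), P = "the fee has been waived" (F), H = "the garage is closed" (F).

#1: Formalization: ¬K ↓ (M → (V → ¬P))

¬K = ¬F = T
¬P = ¬F = T
V → ¬P = F → T = T
M → (V → ¬P) = T → T = T
¬K ↓ (M → (V → ¬P)) = T ↓ T = F
Hence #1 is false.

#2: This is (M ∨ ¬H) ⊕ ((¬K ↓ V) ↓ ¬P).

¬H = ¬F = T
M ∨ ¬H = T ∨ T = T
¬K = ¬F = T
¬K ↓ V = T ↓ F = F
¬P = ¬F = T
(¬K ↓ V) ↓ ¬P = F ↓ T = F
(M ∨ ¬H) ⊕ ((¬K ↓ V) ↓ ¬P) = T ⊕ F = T
Hence #2 is true.

#1 false, #2 true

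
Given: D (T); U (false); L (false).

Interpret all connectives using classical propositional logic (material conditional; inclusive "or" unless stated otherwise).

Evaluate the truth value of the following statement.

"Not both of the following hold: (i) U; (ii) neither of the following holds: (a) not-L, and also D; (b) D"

Formalization: U ↑ ((¬L ∧ D) ↓ D)

¬L = ¬F = T
¬L ∧ D = T ∧ T = T
(¬L ∧ D) ↓ D = T ↓ T = F
U ↑ ((¬L ∧ D) ↓ D) = F ↑ F = T

The statement is true.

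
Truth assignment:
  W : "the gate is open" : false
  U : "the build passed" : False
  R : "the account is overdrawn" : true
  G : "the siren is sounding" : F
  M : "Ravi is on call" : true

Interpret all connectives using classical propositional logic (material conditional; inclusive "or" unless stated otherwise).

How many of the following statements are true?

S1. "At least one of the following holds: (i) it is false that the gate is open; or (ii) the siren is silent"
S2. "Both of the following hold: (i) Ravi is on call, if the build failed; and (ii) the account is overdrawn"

S1: This is ~W | ~G.

~W = ~F = T
~G = ~F = T
~W | ~G = T | T = T
Hence S1 is true.

S2: Parsed as (~U -> M) & R

~U = ~F = T
~U -> M = T -> T = T
(~U -> M) & R = T & T = T
So S2 is true.

2 of the 2 statements are true (S1, S2).

2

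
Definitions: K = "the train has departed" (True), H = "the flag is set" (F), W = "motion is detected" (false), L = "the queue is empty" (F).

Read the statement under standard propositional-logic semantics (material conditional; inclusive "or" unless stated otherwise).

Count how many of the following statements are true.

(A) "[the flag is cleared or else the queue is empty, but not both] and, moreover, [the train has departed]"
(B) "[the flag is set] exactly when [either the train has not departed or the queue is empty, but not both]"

(A): In symbols: (not H xor L) and K

not H = not False = True
not H xor L = True xor False = True
(not H xor L) and K = True and True = True
Hence (A) is true.

(B): In symbols: H iff (not K xor L)

not K = not True = False
not K xor L = False xor False = False
H iff (not K xor L) = False iff False = True
Hence (B) is true.

2 of the 2 statements are true.

2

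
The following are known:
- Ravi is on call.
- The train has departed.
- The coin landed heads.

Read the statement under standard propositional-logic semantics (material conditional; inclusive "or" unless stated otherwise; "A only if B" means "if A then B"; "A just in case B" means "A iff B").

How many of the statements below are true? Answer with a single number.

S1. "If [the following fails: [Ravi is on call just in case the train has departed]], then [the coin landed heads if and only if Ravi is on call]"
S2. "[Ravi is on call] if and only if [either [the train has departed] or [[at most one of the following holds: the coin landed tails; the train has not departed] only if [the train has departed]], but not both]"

1

Let Q = "Ravi is on call" (True), W = "the train has departed" (True), D = "the coin landed heads" (True).

S1: In symbols: not (Q iff W) -> (D iff Q)

Q iff W = True iff True = True
not (Q iff W) = not True = False
D iff Q = True iff True = True
not (Q iff W) -> (D iff Q) = False -> True = True
So S1 is true.

S2: Formalization: Q iff (W xor ((not D nand not W) -> W))

not D = not True = False
not W = not True = False
not D nand not W = False nand False = True
(not D nand not W) -> W = True -> True = True
W xor ((not D nand not W) -> W) = True xor True = False
Q iff (W xor ((not D nand not W) -> W)) = True iff False = False
Thus S2 is false.

True statements: 1.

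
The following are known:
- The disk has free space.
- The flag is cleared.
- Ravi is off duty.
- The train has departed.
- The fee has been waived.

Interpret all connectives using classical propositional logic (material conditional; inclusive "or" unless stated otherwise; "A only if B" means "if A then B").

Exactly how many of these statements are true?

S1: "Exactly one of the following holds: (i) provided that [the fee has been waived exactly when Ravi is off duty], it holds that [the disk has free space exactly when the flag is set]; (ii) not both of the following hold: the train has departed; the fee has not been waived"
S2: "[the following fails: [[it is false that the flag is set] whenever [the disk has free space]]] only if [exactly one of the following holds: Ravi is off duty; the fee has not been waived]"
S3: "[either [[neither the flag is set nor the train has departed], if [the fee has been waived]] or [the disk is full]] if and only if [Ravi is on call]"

Let R = "the fee has been waived" (True), M = "Ravi is on call" (False), K = "the disk is full" (False), P = "the flag is set" (False), H = "the train has departed" (True).

S1: Parsed as ((R iff not M) -> (not K iff P)) xor (H nand not R)

not M = not False = True
R iff not M = True iff True = True
not K = not False = True
not K iff P = True iff False = False
(R iff not M) -> (not K iff P) = True -> False = False
not R = not True = False
H nand not R = True nand False = True
((R iff not M) -> (not K iff P)) xor (H nand not R) = False xor True = True
Thus S1 is true.

S2: Parsed as not (not K -> not P) -> (not M xor not R)

not K = not False = True
not P = not False = True
not K -> not P = True -> True = True
not (not K -> not P) = not True = False
not M = not False = True
not R = not True = False
not M xor not R = True xor False = True
not (not K -> not P) -> (not M xor not R) = False -> True = True
So S2 is true.

S3: In symbols: ((R -> (P nor H)) or K) iff M

P nor H = False nor True = False
R -> (P nor H) = True -> False = False
(R -> (P nor H)) or K = False or False = False
((R -> (P nor H)) or K) iff M = False iff False = True
So S3 is true.

3 of the 3 statements are true (S1, S2, S3).

3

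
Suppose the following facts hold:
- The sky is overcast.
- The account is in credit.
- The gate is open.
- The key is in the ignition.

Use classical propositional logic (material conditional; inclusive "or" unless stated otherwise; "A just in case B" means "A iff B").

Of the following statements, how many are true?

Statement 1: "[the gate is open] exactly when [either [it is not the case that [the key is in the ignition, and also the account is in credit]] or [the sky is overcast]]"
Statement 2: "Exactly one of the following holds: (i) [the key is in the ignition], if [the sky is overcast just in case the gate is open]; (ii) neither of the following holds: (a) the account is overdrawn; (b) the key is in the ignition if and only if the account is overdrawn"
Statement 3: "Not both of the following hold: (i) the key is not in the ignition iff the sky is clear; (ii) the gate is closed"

2

Let R = "the gate is open" (True), S = "the key is in the ignition" (True), Q = "the account is overdrawn" (False), P = "the sky is overcast" (True).

Statement 1: Parsed as R iff (not (S and not Q) or P)

not Q = not False = True
S and not Q = True and True = True
not (S and not Q) = not True = False
not (S and not Q) or P = False or True = True
R iff (not (S and not Q) or P) = True iff True = True
Hence Statement 1 is true.

Statement 2: In symbols: ((P iff R) -> S) xor (Q nor (S iff Q))

P iff R = True iff True = True
(P iff R) -> S = True -> True = True
S iff Q = True iff False = False
Q nor (S iff Q) = False nor False = True
((P iff R) -> S) xor (Q nor (S iff Q)) = True xor True = False
Thus Statement 2 is false.

Statement 3: This is (not S iff not P) nand not R.

not S = not True = False
not P = not True = False
not S iff not P = False iff False = True
not R = not True = False
(not S iff not P) nand not R = True nand False = True
So Statement 3 is true.

True statements: 2.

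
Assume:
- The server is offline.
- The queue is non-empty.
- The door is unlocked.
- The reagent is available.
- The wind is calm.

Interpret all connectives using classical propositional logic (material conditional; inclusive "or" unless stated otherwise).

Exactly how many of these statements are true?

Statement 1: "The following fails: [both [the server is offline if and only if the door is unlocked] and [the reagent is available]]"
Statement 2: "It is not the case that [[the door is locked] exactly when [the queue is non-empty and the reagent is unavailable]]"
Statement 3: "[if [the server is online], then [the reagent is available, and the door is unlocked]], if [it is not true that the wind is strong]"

Let P = "the server is online" (False), R = "the door is locked" (False), S = "the reagent is available" (True), Q = "the queue is empty" (False), U = "the wind is strong" (False).

Statement 1: This is not ((not P iff not R) and S).

not P = not False = True
not R = not False = True
not P iff not R = True iff True = True
(not P iff not R) and S = True and True = True
not ((not P iff not R) and S) = not True = False
Thus Statement 1 is false.

Statement 2: Parsed as not (R iff (not Q and not S))

not Q = not False = True
not S = not True = False
not Q and not S = True and False = False
R iff (not Q and not S) = False iff False = True
not (R iff (not Q and not S)) = not True = False
Thus Statement 2 is false.

Statement 3: In symbols: not U -> (P -> (S and not R))

not U = not False = True
not R = not False = True
S and not R = True and True = True
P -> (S and not R) = False -> True = True
not U -> (P -> (S and not R)) = True -> True = True
Hence Statement 3 is true.

Count: 1.

1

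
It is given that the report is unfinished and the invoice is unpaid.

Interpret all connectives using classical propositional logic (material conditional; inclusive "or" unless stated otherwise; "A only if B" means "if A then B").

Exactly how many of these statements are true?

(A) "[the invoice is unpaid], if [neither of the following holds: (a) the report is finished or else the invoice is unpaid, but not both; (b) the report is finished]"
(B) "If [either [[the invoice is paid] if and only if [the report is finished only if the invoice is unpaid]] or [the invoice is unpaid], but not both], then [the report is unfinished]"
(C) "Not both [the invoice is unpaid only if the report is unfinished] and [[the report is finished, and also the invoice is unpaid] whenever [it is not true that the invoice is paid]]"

Let P = "the report is finished" (F), Q = "the invoice is paid" (F).

(A): This is ((P ⊕ ¬Q) ↓ P) → ¬Q.

¬Q = ¬F = T
P ⊕ ¬Q = F ⊕ T = T
(P ⊕ ¬Q) ↓ P = T ↓ F = F
¬Q = ¬F = T
((P ⊕ ¬Q) ↓ P) → ¬Q = F → T = T
Hence (A) is true.

(B): Parsed as ((Q ↔ (P → ¬Q)) ⊕ ¬Q) → ¬P

¬Q = ¬F = T
P → ¬Q = F → T = T
Q ↔ (P → ¬Q) = F ↔ T = F
¬Q = ¬F = T
(Q ↔ (P → ¬Q)) ⊕ ¬Q = F ⊕ T = T
¬P = ¬F = T
((Q ↔ (P → ¬Q)) ⊕ ¬Q) → ¬P = T → T = T
Hence (B) is true.

(C): In symbols: (¬Q → ¬P) ↑ (¬Q → (P ∧ ¬Q))

¬Q = ¬F = T
¬P = ¬F = T
¬Q → ¬P = T → T = T
¬Q = ¬F = T
¬Q = ¬F = T
P ∧ ¬Q = F ∧ T = F
¬Q → (P ∧ ¬Q) = T → F = F
(¬Q → ¬P) ↑ (¬Q → (P ∧ ¬Q)) = T ↑ F = T
Hence (C) is true.

Count: 3.

3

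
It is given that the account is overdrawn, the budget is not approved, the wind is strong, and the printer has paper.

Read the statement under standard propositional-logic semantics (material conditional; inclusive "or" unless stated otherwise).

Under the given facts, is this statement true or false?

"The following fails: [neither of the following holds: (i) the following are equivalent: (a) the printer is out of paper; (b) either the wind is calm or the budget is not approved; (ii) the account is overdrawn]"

True.

Let M = "the printer has paper" (T), V = "the wind is strong" (T), S = "the budget is approved" (F), W = "the account is overdrawn" (T).
This is ¬((¬M ↔ (¬V ∨ ¬S)) ↓ W).

¬M = ¬T = F
¬V = ¬T = F
¬S = ¬F = T
¬V ∨ ¬S = F ∨ T = T
¬M ↔ (¬V ∨ ¬S) = F ↔ T = F
(¬M ↔ (¬V ∨ ¬S)) ↓ W = F ↓ T = F
¬((¬M ↔ (¬V ∨ ¬S)) ↓ W) = ¬F = T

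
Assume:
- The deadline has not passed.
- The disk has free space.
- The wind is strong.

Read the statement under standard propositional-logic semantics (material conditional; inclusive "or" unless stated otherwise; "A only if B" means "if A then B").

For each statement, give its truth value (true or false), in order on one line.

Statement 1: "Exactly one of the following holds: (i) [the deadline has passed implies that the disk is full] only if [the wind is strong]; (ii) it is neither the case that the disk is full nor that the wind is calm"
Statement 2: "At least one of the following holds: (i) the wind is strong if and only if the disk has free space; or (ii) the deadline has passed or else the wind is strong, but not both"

Statement 1 false, Statement 2 true

Let P = "the deadline has passed" (F), Q = "the disk is full" (F), R = "the wind is strong" (T).

Statement 1: Parsed as ((P -> Q) -> R) xor (Q nor ~R)

P -> Q = F -> F = T
(P -> Q) -> R = T -> T = T
~R = ~T = F
Q nor ~R = F nor F = T
((P -> Q) -> R) xor (Q nor ~R) = T xor T = F
Thus Statement 1 is false.

Statement 2: Formalization: (R <-> ~Q) | (P xor R)

~Q = ~F = T
R <-> ~Q = T <-> T = T
P xor R = F xor T = T
(R <-> ~Q) | (P xor R) = T | T = T
Thus Statement 2 is true.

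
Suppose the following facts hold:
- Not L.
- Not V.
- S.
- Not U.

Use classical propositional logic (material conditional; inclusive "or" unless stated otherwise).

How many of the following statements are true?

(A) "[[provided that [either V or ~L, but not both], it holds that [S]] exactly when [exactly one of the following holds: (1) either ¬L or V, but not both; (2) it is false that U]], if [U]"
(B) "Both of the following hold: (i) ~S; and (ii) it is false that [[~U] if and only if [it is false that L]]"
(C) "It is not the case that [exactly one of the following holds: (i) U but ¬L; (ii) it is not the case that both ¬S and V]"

1

(A): Parsed as U -> (((V xor not L) -> S) iff ((not L xor V) xor not U))

not L = not False = True
V xor not L = False xor True = True
(V xor not L) -> S = True -> True = True
not L = not False = True
not L xor V = True xor False = True
not U = not False = True
(not L xor V) xor not U = True xor True = False
((V xor not L) -> S) iff ((not L xor V) xor not U) = True iff False = False
U -> (((V xor not L) -> S) iff ((not L xor V) xor not U)) = False -> False = True
Hence (A) is true.

(B): Parsed as not S and not (not U iff not L)

not S = not True = False
not U = not False = True
not L = not False = True
not U iff not L = True iff True = True
not (not U iff not L) = not True = False
not S and not (not U iff not L) = False and False = False
So (B) is false.

(C): This is not ((U and not L) xor (not S nand V)).

not L = not False = True
U and not L = False and True = False
not S = not True = False
not S nand V = False nand False = True
(U and not L) xor (not S nand V) = False xor True = True
not ((U and not L) xor (not S nand V)) = not True = False
Thus (C) is false.

Count: 1.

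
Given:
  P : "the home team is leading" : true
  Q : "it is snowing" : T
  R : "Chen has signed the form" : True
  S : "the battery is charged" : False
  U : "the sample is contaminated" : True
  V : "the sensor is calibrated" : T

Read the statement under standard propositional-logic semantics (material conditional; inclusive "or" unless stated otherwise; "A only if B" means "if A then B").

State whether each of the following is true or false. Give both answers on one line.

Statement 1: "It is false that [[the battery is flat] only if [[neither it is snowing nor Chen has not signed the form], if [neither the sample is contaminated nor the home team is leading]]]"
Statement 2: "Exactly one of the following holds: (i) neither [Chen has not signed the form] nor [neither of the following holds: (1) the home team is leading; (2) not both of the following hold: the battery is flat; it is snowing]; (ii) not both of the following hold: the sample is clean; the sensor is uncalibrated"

Statement 1 false; Statement 2 false

Statement 1: In symbols: ¬(¬S → ((U ↓ P) → (Q ↓ ¬R)))

¬S = ¬F = T
U ↓ P = T ↓ T = F
¬R = ¬T = F
Q ↓ ¬R = T ↓ F = F
(U ↓ P) → (Q ↓ ¬R) = F → F = T
¬S → ((U ↓ P) → (Q ↓ ¬R)) = T → T = T
¬(¬S → ((U ↓ P) → (Q ↓ ¬R))) = ¬T = F
So Statement 1 is false.

Statement 2: This is (¬R ↓ (P ↓ (¬S ↑ Q))) ⊕ (¬U ↑ ¬V).

¬R = ¬T = F
¬S = ¬F = T
¬S ↑ Q = T ↑ T = F
P ↓ (¬S ↑ Q) = T ↓ F = F
¬R ↓ (P ↓ (¬S ↑ Q)) = F ↓ F = T
¬U = ¬T = F
¬V = ¬T = F
¬U ↑ ¬V = F ↑ F = T
(¬R ↓ (P ↓ (¬S ↑ Q))) ⊕ (¬U ↑ ¬V) = T ⊕ T = F
So Statement 2 is false.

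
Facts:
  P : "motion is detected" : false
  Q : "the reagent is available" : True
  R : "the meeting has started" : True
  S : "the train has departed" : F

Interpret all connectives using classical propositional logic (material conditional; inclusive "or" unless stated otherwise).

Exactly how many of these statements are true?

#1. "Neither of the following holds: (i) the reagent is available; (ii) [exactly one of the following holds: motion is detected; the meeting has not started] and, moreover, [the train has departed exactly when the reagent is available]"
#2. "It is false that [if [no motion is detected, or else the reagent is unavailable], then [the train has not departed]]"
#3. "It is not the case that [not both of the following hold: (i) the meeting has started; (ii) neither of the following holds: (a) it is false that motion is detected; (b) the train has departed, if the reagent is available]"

#1: In symbols: Q nor ((P xor not R) and (S iff Q))

not R = not True = False
P xor not R = False xor False = False
S iff Q = False iff True = False
(P xor not R) and (S iff Q) = False and False = False
Q nor ((P xor not R) and (S iff Q)) = True nor False = False
So #1 is false.

#2: In symbols: not ((not P or not Q) -> not S)

not P = not False = True
not Q = not True = False
not P or not Q = True or False = True
not S = not False = True
(not P or not Q) -> not S = True -> True = True
not ((not P or not Q) -> not S) = not True = False
Thus #2 is false.

#3: Parsed as not (R nand (not P nor (Q -> S)))

not P = not False = True
Q -> S = True -> False = False
not P nor (Q -> S) = True nor False = False
R nand (not P nor (Q -> S)) = True nand False = True
not (R nand (not P nor (Q -> S))) = not True = False
Thus #3 is false.

0 of the 3 statements are true (none).

0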